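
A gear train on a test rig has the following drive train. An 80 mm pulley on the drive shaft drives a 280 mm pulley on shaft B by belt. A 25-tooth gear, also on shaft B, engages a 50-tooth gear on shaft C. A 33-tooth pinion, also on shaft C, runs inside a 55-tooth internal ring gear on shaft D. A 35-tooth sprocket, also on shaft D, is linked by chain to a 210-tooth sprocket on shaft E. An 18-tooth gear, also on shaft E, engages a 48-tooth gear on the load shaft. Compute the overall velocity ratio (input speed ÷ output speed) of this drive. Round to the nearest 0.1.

186.7

Each stage contributes driven/driver: belt 280/80 = 3.5, gear mesh 50/25 = 2, internal gear 55/33 = 1.6667, chain 210/35 = 6, gear mesh 48/18 = 2.6667.
Overall: 3.5 × 2 × 1.6667 × 6 × 2.6667 = 186.67.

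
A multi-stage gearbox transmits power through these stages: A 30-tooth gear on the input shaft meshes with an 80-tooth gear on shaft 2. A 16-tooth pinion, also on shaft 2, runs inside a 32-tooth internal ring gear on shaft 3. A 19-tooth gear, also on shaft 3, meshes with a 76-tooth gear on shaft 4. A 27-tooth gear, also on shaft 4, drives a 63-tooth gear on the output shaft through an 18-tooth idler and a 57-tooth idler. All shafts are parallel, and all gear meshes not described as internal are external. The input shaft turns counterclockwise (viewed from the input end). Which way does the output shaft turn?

the input shaft → shaft 2: external mesh, 1 reversal → CW.
shaft 2 → shaft 3: internal mesh, same direction → CW.
shaft 3 → shaft 4: external mesh, 1 reversal → CCW.
shaft 4 → the output shaft: driver → idler → idler → driven is 3 external meshes, 3 reversals → CW.
5 reversals in total — an odd number — so the output shaft turns opposite to the input shaft.

clockwise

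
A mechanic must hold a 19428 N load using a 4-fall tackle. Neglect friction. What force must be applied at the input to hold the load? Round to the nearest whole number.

Block-and-tackle MA = number of supporting rope parts = 4.
Effort = load / MA = 19428 / 4 = 4857 N.

4857 N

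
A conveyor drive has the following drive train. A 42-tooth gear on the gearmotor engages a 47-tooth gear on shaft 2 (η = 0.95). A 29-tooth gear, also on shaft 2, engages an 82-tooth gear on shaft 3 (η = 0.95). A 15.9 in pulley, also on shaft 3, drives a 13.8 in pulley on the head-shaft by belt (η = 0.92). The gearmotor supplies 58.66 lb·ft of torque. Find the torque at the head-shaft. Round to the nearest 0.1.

133.8 lb·ft

After the gear mesh (47/42): 58.66 × 1.119 × 0.95 = 62.361 lb·ft
After the gear mesh (82/29): 62.361 × 2.8276 × 0.95 = 167.51 lb·ft
After the belt (13.8/15.9): 167.51 × 0.86792 × 0.92 = 133.76 lb·ft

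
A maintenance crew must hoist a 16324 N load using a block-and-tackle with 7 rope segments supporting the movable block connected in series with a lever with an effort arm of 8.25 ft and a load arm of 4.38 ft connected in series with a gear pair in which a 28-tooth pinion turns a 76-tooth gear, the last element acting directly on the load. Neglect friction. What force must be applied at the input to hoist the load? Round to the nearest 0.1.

Block-and-tackle MA = number of supporting rope parts = 7.
Lever MA = effort arm / load arm = 8.25/4.38 = 1.8836.
Gear pair MA = 76/28 = 2.7143.
Combined ideal MA = 7 × 1.8836 × 2.7143 = 35.788.
Effort = load / MA = 16324 / 35.788 = 456.13 N.

456.1 N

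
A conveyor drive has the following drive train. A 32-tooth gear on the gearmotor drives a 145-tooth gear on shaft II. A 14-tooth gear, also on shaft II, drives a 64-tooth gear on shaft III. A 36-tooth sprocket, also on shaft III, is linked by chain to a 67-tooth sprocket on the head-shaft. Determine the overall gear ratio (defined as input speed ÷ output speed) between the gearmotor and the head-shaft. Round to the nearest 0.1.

Each stage contributes driven/driver: gear mesh 145/32 = 4.5312, gear mesh 64/14 = 4.5714, chain 67/36 = 1.8611.
Overall: 4.5312 × 4.5714 × 1.8611 = 38.552.

38.6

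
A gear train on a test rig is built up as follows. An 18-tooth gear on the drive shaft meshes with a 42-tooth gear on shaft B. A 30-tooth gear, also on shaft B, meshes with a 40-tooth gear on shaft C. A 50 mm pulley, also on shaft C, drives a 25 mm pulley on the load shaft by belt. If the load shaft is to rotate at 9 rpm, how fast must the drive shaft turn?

Overall ratio R = 2.3333 × 1.3333 × 0.5 = 1.5556.
Required input speed = output speed × R = 9 × 1.5556 = 14 rpm.

14 rpm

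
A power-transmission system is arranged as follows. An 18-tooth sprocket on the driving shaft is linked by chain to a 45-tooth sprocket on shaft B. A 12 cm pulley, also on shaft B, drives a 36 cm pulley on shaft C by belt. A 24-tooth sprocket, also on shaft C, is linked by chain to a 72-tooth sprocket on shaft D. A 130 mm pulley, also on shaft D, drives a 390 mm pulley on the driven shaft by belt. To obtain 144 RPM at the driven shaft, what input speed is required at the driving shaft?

Overall ratio R = 2.5 × 3 × 3 × 3 = 67.5.
Required input speed = output speed × R = 144 × 67.5 = 9720 RPM.

9720 RPM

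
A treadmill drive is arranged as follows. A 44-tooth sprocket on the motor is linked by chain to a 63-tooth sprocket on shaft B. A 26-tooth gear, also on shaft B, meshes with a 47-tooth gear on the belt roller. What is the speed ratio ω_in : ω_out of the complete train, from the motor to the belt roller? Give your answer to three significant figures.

2.59

Each stage contributes driven/driver: chain 63/44 = 1.4318, gear mesh 47/26 = 1.8077.
Overall: 1.4318 × 1.8077 = 2.5883.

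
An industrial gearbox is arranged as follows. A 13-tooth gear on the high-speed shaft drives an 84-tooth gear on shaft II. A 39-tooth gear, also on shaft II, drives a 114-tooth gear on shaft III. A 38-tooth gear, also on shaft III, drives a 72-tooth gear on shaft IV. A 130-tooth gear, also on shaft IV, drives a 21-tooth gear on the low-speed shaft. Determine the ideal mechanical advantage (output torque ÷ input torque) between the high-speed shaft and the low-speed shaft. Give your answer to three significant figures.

5.78

Each stage contributes driven/driver: gear mesh 84/13 = 6.4615, gear mesh 114/39 = 2.9231, gear mesh 72/38 = 1.8947, gear mesh 21/130 = 0.16154.
Overall: 6.4615 × 2.9231 × 1.8947 × 0.16154 = 5.781.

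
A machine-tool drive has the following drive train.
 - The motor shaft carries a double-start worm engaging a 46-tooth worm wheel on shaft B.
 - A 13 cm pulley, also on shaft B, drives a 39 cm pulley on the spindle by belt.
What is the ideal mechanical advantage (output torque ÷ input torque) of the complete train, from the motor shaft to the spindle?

69

Each stage contributes driven/driver: worm 46/2 = 23, belt 39/13 = 3.
Overall: 23 × 3 = 69.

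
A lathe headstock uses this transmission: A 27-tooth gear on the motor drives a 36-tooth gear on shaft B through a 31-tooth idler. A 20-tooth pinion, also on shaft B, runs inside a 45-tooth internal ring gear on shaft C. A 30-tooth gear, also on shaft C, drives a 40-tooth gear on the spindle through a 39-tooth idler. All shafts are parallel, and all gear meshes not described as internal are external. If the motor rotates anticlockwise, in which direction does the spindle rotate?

anticlockwise

the motor → shaft B: driver → idler → driven is 2 external meshes, 2 reversals → CCW.
shaft B → shaft C: internal mesh, same direction → CCW.
shaft C → the spindle: driver → idler → driven is 2 external meshes, 2 reversals → CCW.
4 reversals in total — an even number — so the spindle turns the same way as the motor.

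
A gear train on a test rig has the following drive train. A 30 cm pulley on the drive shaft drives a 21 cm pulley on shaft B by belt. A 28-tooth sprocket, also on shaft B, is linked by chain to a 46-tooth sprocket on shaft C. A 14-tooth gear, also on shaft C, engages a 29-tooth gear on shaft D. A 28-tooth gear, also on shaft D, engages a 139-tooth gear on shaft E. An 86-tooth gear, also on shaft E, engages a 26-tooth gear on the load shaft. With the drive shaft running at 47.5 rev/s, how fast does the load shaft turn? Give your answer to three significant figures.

13.3 rev/s

Belt: ratio = 21/30 = 0.7, so shaft B turns at 47.5 / 0.7 = 67.857 rev/s.
Chain: ratio = 46/28 = 1.6429, so shaft C turns at 67.857 / 1.6429 = 41.304 rev/s.
Gear mesh: ratio = 29/14 = 2.0714, so shaft D turns at 41.304 / 2.0714 = 19.94 rev/s.
Gear mesh: ratio = 139/28 = 4.9643, so shaft E turns at 19.94 / 4.9643 = 4.0167 rev/s.
Gear mesh: ratio = 26/86 = 0.30233, so the load shaft turns at 4.0167 / 0.30233 = 13.286 rev/s.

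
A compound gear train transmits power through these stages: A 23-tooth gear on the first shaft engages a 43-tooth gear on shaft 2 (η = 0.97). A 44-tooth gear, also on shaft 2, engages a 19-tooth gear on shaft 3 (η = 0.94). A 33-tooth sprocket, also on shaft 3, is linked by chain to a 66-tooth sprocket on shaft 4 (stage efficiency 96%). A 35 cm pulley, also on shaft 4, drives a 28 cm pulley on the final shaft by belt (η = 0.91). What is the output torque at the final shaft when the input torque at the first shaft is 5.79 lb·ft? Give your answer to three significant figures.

gear mesh 43/23 = 1.8696 → τ = 5.79·1.8696·0.97 = 10.5 lb·ft
gear mesh 19/44 = 0.43182 → τ = 10.5·0.43182·0.94 = 4.2621 lb·ft
chain 66/33 = 2 → τ = 4.2621·2·0.96 = 8.1832 lb·ft
belt 28/35 = 0.8 → τ = 8.1832·0.8·0.91 = 5.9573 lb·ft

5.96 lb·ft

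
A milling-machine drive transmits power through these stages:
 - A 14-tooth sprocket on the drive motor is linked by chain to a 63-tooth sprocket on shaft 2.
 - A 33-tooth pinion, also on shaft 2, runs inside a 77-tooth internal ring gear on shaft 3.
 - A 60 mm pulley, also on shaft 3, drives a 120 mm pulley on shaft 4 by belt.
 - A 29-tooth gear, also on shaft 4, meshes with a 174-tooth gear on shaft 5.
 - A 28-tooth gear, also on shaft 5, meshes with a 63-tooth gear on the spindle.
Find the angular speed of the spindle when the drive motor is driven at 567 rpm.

Chain: ratio = 63/14 = 4.5, so shaft 2 turns at 567 / 4.5 = 126 rpm.
Internal gear: ratio = 77/33 = 2.3333, so shaft 3 turns at 126 / 2.3333 = 54 rpm.
Belt: ratio = 120/60 = 2, so shaft 4 turns at 54 / 2 = 27 rpm.
Gear mesh: ratio = 174/29 = 6, so shaft 5 turns at 27 / 6 = 4.5 rpm.
Gear mesh: ratio = 63/28 = 2.25, so the spindle turns at 4.5 / 2.25 = 2 rpm.

2 rpm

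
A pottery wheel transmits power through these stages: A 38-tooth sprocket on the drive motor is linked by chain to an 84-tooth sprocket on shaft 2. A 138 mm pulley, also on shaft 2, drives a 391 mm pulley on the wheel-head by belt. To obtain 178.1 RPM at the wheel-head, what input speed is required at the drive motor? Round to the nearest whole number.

1115 RPM

Overall ratio R = 2.2105 × 2.8333 = 6.2632.
Required input speed = output speed × R = 178.1 × 6.2632 = 1115.5 RPM.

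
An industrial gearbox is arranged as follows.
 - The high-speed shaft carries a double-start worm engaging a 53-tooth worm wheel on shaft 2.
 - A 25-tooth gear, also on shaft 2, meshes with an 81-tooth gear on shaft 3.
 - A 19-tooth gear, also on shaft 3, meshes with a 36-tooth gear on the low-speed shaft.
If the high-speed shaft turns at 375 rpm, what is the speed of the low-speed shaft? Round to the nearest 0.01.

Worm: ratio = 53/2 = 26.5, so shaft 2 turns at 375 / 26.5 = 14.151 rpm.
Gear mesh: ratio = 81/25 = 3.24, so shaft 3 turns at 14.151 / 3.24 = 4.3676 rpm.
Gear mesh: ratio = 36/19 = 1.8947, so the low-speed shaft turns at 4.3676 / 1.8947 = 2.3051 rpm.

2.31 rpm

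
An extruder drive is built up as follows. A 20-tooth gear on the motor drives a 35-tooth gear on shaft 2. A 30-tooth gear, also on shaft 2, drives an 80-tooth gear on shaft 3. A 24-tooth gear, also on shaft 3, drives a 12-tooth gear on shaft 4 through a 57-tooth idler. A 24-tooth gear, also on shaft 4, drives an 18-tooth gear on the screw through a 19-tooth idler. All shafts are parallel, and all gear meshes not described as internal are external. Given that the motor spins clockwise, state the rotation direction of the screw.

clockwise

the motor → shaft 2: external mesh, 1 reversal → CCW.
shaft 2 → shaft 3: external mesh, 1 reversal → CW.
shaft 3 → shaft 4: driver → idler → driven is 2 external meshes, 2 reversals → CW.
shaft 4 → the screw: driver → idler → driven is 2 external meshes, 2 reversals → CW.
6 reversals in total — an even number — so the screw turns the same way as the motor.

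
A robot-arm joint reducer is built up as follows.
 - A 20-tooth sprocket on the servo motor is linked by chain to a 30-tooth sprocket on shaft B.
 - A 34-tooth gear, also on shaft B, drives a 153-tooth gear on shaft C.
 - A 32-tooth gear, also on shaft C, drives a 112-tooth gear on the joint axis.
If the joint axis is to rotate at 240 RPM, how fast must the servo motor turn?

Overall ratio R = 1.5 × 4.5 × 3.5 = 23.625.
Required input speed = output speed × R = 240 × 23.625 = 5670 RPM.

5670 RPM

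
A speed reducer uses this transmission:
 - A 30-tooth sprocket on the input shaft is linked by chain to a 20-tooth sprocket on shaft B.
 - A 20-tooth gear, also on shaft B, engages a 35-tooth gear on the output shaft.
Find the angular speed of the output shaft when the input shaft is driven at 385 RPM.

Chain: ratio = 20/30 = 0.66667, so shaft B turns at 385 / 0.66667 = 577.5 RPM.
Gear mesh: ratio = 35/20 = 1.75, so the output shaft turns at 577.5 / 1.75 = 330 RPM.

330 RPM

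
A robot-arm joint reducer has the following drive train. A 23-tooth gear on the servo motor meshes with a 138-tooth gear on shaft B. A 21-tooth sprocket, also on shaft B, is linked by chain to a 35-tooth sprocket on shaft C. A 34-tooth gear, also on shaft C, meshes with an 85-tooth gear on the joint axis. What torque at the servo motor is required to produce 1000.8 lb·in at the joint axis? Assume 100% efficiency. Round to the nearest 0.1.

Overall ratio R = 6 × 1.6667 × 2.5 = 25.
Input torque = output torque / R = 1000.8 / 25 = 40.032 lb·in.

40.0 lb·in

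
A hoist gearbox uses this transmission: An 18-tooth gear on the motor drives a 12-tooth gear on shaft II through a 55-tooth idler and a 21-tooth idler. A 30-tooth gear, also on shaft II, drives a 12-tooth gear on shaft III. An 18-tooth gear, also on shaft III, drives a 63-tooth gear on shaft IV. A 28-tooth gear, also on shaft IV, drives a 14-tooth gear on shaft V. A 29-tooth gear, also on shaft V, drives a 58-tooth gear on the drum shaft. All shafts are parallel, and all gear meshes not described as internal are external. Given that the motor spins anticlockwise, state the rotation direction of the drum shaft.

clockwise

the motor → shaft II: driver → idler → idler → driven is 3 external meshes, 3 reversals → CW.
shaft II → shaft III: external mesh, 1 reversal → CCW.
shaft III → shaft IV: external mesh, 1 reversal → CW.
shaft IV → shaft V: external mesh, 1 reversal → CCW.
shaft V → the drum shaft: external mesh, 1 reversal → CW.
7 reversals in total — an odd number — so the drum shaft turns opposite to the motor.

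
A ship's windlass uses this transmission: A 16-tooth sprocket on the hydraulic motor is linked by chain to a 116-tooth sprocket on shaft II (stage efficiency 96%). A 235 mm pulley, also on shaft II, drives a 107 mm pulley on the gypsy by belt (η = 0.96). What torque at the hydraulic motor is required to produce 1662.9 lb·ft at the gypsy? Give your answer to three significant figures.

Overall ratio R = 7.25 × 0.45532 = 3.3011; overall efficiency η = 0.96 × 0.96 = 0.9216.
Input torque = output torque / (R × η) = 1662.9 / (3.3011 × 0.9216) = 546.6 lb·ft.

547 lb·ft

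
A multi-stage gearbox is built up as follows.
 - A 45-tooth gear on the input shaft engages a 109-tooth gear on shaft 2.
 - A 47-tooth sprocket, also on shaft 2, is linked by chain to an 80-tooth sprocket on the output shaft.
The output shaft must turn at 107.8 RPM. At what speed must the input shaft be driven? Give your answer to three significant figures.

444 RPM

Overall ratio R = 2.4222 × 1.7021 = 4.1229.
Required input speed = output speed × R = 107.8 × 4.1229 = 444.45 RPM.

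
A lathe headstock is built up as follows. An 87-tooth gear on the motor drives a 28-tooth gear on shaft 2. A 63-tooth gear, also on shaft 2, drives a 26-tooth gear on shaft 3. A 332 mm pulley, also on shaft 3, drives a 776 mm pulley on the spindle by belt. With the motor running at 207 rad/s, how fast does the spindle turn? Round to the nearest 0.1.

666.8 rad/s

the motor → shaft 2 (gear mesh, 28/87): 207 ÷ 0.32184 = 643.18 rad/s
shaft 2 → shaft 3 (gear mesh, 26/63): 643.18 ÷ 0.4127 = 1558.5 rad/s
shaft 3 → the spindle (belt, 776/332): 1558.5 ÷ 2.3373 = 666.77 rad/s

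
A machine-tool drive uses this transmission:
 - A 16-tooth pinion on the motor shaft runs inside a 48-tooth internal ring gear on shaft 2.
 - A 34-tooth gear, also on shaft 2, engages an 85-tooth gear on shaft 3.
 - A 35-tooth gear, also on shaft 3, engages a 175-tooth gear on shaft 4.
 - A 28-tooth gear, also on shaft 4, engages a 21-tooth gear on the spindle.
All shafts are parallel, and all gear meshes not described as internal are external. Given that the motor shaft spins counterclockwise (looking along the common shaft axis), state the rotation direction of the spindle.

clockwise

the motor shaft → shaft 2: internal mesh, same direction → CCW.
shaft 2 → shaft 3: external mesh, 1 reversal → CW.
shaft 3 → shaft 4: external mesh, 1 reversal → CCW.
shaft 4 → the spindle: external mesh, 1 reversal → CW.
3 reversals in total — an odd number — so the spindle turns opposite to the motor shaft.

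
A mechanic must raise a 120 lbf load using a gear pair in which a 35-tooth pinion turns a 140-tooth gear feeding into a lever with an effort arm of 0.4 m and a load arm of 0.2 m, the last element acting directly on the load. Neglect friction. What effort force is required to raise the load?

15 lbf

Gear pair MA = 140/35 = 4.
Lever MA = effort arm / load arm = 0.4/0.2 = 2.
Combined ideal MA = 4 × 2 = 8.
Effort = load / MA = 120 / 8 = 15 lbf.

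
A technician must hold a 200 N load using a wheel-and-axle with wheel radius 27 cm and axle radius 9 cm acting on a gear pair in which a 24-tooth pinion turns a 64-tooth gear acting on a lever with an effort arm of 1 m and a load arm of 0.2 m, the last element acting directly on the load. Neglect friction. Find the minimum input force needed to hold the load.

5 N

Wheel-and-axle MA = R/r = 27/9 = 3.
Gear pair MA = 64/24 = 2.6667.
Lever MA = effort arm / load arm = 1/0.2 = 5.
Combined ideal MA = 3 × 2.6667 × 5 = 40.
Effort = load / MA = 200 / 40 = 5 N.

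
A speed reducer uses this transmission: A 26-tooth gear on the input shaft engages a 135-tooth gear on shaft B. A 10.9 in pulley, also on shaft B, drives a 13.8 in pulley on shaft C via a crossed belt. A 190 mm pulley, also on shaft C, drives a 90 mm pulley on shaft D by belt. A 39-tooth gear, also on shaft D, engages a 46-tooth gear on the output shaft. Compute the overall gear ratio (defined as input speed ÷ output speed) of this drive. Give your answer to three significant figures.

Each stage contributes driven/driver: gear mesh 135/26 = 5.1923, belt 13.8/10.9 = 1.2661, belt 90/190 = 0.47368, gear mesh 46/39 = 1.1795.
Overall: 5.1923 × 1.2661 × 0.47368 × 1.1795 = 3.6728.

3.67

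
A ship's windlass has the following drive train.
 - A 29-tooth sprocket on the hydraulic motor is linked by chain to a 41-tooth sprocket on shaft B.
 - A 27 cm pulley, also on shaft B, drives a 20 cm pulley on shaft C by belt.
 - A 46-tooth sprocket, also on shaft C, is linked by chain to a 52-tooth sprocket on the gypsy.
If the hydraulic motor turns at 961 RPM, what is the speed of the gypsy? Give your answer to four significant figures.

811.8 RPM

chain 41/29 = 1.4138 → 961/1.4138 = 679.73 RPM
belt 20/27 = 0.74074 → 679.73/0.74074 = 917.64 RPM
chain 52/46 = 1.1304 → 917.64/1.1304 = 811.76 RPM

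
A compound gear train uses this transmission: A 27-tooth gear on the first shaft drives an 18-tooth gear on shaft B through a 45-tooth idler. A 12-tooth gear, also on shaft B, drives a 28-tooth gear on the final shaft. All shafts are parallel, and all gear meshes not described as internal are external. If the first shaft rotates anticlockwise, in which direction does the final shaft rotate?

clockwise

the first shaft → shaft B: driver → idler → driven is 2 external meshes, 2 reversals → CCW.
shaft B → the final shaft: external mesh, 1 reversal → CW.
3 reversals in total — an odd number — so the final shaft turns opposite to the first shaft.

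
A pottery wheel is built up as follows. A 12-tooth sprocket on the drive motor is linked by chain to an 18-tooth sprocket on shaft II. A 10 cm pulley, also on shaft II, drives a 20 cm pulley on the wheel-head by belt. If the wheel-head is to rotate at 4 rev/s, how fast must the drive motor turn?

12 rev/s

Overall ratio R = 1.5 × 2 = 3.
Required input speed = output speed × R = 4 × 3 = 12 rev/s.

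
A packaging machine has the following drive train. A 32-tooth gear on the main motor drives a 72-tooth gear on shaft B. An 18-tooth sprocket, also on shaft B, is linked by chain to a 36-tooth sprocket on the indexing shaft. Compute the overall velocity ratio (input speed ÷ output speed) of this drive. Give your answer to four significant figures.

4.500

Each stage contributes driven/driver: gear mesh 72/32 = 2.25, chain 36/18 = 2.
Overall: 2.25 × 2 = 4.5.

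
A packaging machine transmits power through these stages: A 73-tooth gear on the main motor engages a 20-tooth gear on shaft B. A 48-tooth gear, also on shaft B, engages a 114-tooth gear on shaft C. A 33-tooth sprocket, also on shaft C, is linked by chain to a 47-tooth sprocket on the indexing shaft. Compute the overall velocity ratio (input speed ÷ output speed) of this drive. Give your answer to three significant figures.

0.927

Each stage contributes driven/driver: gear mesh 20/73 = 0.27397, gear mesh 114/48 = 2.375, chain 47/33 = 1.4242.
Overall: 0.27397 × 2.375 × 1.4242 = 0.92673.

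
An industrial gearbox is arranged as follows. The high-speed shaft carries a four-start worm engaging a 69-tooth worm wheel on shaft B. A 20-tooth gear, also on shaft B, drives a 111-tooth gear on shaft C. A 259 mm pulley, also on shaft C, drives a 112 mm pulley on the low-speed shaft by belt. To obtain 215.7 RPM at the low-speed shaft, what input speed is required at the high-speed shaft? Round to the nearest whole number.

Overall ratio R = 17.25 × 5.55 × 0.43243 = 41.4.
Required input speed = output speed × R = 215.7 × 41.4 = 8930 RPM.

8930 RPM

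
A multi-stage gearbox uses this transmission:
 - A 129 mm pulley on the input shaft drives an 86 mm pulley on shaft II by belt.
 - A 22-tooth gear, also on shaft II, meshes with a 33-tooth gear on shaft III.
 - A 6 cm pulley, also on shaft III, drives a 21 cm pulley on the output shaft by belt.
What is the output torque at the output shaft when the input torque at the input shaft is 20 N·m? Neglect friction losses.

70 N·m

Belt: ratio = 86/129 = 0.66667; torque at shaft II = 20 × 0.66667 = 13.333 N·m.
Gear mesh: ratio = 33/22 = 1.5; torque at shaft III = 13.333 × 1.5 = 20 N·m.
Belt: ratio = 21/6 = 3.5; torque at the output shaft = 20 × 3.5 = 70 N·m.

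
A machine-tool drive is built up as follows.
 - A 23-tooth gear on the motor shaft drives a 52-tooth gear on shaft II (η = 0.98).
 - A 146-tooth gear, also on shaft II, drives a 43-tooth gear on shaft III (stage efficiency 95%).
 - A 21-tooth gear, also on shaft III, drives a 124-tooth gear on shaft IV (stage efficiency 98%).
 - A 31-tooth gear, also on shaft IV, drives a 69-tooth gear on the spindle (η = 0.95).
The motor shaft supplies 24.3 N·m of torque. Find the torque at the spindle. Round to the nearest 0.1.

gear mesh 52/23 = 2.2609 → τ = 24.3·2.2609·0.98 = 53.84 N·m
gear mesh 43/146 = 0.29452 → τ = 53.84·0.29452·0.95 = 15.064 N·m
gear mesh 124/21 = 5.9048 → τ = 15.064·5.9048·0.98 = 87.172 N·m
gear mesh 69/31 = 2.2258 → τ = 87.172·2.2258·0.95 = 184.33 N·m

184.3 N·m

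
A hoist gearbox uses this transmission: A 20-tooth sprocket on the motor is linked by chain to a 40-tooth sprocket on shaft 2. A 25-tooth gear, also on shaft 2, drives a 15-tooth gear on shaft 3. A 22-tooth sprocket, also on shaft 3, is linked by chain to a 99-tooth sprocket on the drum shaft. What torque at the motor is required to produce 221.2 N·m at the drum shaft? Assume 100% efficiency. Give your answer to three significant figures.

41.0 N·m

Overall ratio R = 2 × 0.6 × 4.5 = 5.4.
Input torque = output torque / R = 221.2 / 5.4 = 40.963 N·m.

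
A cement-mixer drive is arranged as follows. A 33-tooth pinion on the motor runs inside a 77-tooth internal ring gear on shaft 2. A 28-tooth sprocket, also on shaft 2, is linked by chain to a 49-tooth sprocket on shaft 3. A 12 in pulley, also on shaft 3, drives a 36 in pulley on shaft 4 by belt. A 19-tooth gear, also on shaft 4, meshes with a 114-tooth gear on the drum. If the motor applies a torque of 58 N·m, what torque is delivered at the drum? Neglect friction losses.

4263 N·m

Internal gear: ratio = 77/33 = 2.3333; torque at shaft 2 = 58 × 2.3333 = 135.33 N·m.
Chain: ratio = 49/28 = 1.75; torque at shaft 3 = 135.33 × 1.75 = 236.83 N·m.
Belt: ratio = 36/12 = 3; torque at shaft 4 = 236.83 × 3 = 710.5 N·m.
Gear mesh: ratio = 114/19 = 6; torque at the drum = 710.5 × 6 = 4263 N·m.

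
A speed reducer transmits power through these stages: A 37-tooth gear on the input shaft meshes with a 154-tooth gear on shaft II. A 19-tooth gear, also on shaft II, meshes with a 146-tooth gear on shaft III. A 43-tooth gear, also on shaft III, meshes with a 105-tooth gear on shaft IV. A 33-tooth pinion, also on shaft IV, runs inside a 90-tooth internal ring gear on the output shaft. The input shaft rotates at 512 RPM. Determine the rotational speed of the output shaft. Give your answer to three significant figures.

Gear mesh: ratio = 154/37 = 4.1622, so shaft II turns at 512 / 4.1622 = 123.01 RPM.
Gear mesh: ratio = 146/19 = 7.6842, so shaft III turns at 123.01 / 7.6842 = 16.009 RPM.
Gear mesh: ratio = 105/43 = 2.4419, so shaft IV turns at 16.009 / 2.4419 = 6.5559 RPM.
Internal gear: ratio = 90/33 = 2.7273, so the output shaft turns at 6.5559 / 2.7273 = 2.4038 RPM.

2.40 RPM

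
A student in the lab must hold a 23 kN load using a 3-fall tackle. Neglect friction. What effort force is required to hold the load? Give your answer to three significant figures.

Block-and-tackle MA = number of supporting rope parts = 3.
Effort = load / MA = 23 / 3 = 7.6667 kN.

7.67 kN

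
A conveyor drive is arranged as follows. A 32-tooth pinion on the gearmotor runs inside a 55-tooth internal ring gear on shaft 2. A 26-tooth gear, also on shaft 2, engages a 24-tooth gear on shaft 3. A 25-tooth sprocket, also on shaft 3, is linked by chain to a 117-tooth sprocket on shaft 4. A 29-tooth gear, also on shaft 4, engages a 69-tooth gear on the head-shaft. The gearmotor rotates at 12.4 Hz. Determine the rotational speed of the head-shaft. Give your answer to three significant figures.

Internal gear: ratio = 55/32 = 1.7188, so shaft 2 turns at 12.4 / 1.7188 = 7.2145 Hz.
Gear mesh: ratio = 24/26 = 0.92308, so shaft 3 turns at 7.2145 / 0.92308 = 7.8158 Hz.
Chain: ratio = 117/25 = 4.68, so shaft 4 turns at 7.8158 / 4.68 = 1.67 Hz.
Gear mesh: ratio = 69/29 = 2.3793, so the head-shaft turns at 1.67 / 2.3793 = 0.7019 Hz.

0.702 Hz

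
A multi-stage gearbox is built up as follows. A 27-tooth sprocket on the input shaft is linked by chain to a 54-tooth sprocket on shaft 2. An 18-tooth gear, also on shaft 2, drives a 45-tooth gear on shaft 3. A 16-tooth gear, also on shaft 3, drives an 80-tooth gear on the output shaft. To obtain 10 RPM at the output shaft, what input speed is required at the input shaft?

Overall ratio R = 2 × 2.5 × 5 = 25.
Required input speed = output speed × R = 10 × 25 = 250 RPM.

250 RPM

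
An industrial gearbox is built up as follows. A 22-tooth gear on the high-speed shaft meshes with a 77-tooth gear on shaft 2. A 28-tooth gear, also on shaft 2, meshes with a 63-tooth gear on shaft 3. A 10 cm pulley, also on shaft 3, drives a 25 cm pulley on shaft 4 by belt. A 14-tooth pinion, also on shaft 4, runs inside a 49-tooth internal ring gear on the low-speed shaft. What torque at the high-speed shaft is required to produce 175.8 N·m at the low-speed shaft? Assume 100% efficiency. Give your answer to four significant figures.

Overall ratio R = 3.5 × 2.25 × 2.5 × 3.5 = 68.906.
Input torque = output torque / R = 175.8 / 68.906 = 2.5513 N·m.

2.551 N·m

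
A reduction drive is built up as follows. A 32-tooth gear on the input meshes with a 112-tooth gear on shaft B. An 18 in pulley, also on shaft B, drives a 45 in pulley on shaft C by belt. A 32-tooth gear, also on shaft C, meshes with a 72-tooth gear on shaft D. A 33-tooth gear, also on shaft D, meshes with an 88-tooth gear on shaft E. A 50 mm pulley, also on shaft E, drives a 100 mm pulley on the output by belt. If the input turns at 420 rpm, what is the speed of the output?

4 rpm

gear mesh 112/32 = 3.5 → 420/3.5 = 120 rpm
belt 45/18 = 2.5 → 120/2.5 = 48 rpm
gear mesh 72/32 = 2.25 → 48/2.25 = 21.333 rpm
gear mesh 88/33 = 2.6667 → 21.333/2.6667 = 8 rpm
belt 100/50 = 2 → 8/2 = 4 rpm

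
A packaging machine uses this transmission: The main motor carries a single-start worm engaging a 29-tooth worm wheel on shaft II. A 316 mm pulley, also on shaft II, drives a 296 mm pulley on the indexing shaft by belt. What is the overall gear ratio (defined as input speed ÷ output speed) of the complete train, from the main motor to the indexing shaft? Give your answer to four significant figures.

27.16

Each stage contributes driven/driver: worm 29/1 = 29, belt 296/316 = 0.93671.
Overall: 29 × 0.93671 = 27.165.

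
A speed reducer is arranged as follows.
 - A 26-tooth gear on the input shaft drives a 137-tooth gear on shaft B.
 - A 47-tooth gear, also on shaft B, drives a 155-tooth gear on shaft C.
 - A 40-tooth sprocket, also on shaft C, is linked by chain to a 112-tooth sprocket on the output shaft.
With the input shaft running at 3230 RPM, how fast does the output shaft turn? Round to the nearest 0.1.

Gear mesh: ratio = 137/26 = 5.2692, so shaft B turns at 3230 / 5.2692 = 612.99 RPM.
Gear mesh: ratio = 155/47 = 3.2979, so shaft C turns at 612.99 / 3.2979 = 185.88 RPM.
Chain: ratio = 112/40 = 2.8, so the output shaft turns at 185.88 / 2.8 = 66.384 RPM.

66.4 RPM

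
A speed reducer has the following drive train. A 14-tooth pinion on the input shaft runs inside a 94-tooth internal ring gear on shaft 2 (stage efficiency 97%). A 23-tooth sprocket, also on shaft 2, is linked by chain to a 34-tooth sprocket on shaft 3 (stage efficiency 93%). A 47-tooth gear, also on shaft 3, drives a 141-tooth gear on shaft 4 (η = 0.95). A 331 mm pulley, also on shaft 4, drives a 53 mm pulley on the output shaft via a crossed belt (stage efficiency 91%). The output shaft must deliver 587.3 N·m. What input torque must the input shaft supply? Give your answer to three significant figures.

158 N·m

Overall ratio R = 6.7143 × 1.4783 × 3 × 0.16012 = 4.7678; overall efficiency η = 0.97 × 0.93 × 0.95 × 0.91 = 0.7799.
Input torque = output torque / (R × η) = 587.3 / (4.7678 × 0.7799) = 157.95 N·m.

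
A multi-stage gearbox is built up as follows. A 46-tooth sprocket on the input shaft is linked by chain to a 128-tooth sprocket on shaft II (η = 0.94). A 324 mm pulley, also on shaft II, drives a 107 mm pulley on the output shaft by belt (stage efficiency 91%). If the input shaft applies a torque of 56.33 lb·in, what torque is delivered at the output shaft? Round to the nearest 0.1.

44.3 lb·in

After the chain (128/46): 56.33 × 2.7826 × 0.94 = 147.34 lb·in
After the belt (107/324): 147.34 × 0.33025 × 0.91 = 44.279 lb·in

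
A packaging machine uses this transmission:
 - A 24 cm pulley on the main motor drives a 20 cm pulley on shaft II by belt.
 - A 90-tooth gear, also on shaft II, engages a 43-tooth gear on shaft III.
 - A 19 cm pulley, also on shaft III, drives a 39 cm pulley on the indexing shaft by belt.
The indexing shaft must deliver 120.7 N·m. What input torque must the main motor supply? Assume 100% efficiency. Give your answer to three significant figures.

Overall ratio R = 0.83333 × 0.47778 × 2.0526 = 0.81725.
Input torque = output torque / R = 120.7 / 0.81725 = 147.69 N·m.

148 N·m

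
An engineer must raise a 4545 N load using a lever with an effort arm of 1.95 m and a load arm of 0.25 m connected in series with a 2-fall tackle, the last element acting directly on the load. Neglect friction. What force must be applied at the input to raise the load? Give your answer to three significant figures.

Lever MA = effort arm / load arm = 1.95/0.25 = 7.8.
Block-and-tackle MA = number of supporting rope parts = 2.
Combined ideal MA = 7.8 × 2 = 15.6.
Effort = load / MA = 4545 / 15.6 = 291.35 N.

291 N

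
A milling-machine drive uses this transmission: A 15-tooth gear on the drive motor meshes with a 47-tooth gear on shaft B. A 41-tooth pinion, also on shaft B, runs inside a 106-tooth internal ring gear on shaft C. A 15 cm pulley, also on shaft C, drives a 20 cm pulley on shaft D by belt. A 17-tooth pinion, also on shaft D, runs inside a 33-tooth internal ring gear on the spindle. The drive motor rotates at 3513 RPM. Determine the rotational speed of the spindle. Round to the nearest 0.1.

Gear mesh: ratio = 47/15 = 3.1333, so shaft B turns at 3513 / 3.1333 = 1121.2 RPM.
Internal gear: ratio = 106/41 = 2.5854, so shaft C turns at 1121.2 / 2.5854 = 433.66 RPM.
Belt: ratio = 20/15 = 1.3333, so shaft D turns at 433.66 / 1.3333 = 325.25 RPM.
Internal gear: ratio = 33/17 = 1.9412, so the spindle turns at 325.25 / 1.9412 = 167.55 RPM.

167.6 RPM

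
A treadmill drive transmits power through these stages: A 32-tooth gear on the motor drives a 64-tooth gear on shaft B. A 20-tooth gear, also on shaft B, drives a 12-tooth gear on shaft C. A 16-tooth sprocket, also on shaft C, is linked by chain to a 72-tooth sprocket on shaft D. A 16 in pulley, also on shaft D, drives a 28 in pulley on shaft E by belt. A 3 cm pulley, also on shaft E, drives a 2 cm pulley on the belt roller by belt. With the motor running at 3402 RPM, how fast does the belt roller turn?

540 RPM

Gear mesh: ratio = 64/32 = 2, so shaft B turns at 3402 / 2 = 1701 RPM.
Gear mesh: ratio = 12/20 = 0.6, so shaft C turns at 1701 / 0.6 = 2835 RPM.
Chain: ratio = 72/16 = 4.5, so shaft D turns at 2835 / 4.5 = 630 RPM.
Belt: ratio = 28/16 = 1.75, so shaft E turns at 630 / 1.75 = 360 RPM.
Belt: ratio = 2/3 = 0.66667, so the belt roller turns at 360 / 0.66667 = 540 RPM.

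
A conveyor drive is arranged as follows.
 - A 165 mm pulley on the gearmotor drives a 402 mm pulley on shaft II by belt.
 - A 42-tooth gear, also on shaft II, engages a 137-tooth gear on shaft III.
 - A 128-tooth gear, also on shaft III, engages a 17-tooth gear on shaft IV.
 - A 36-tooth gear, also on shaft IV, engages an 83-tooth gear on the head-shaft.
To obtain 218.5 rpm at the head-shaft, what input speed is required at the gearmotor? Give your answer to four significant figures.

531.7 rpm

Overall ratio R = 2.4364 × 3.2619 × 0.13281 × 2.3056 = 2.4335.
Required input speed = output speed × R = 218.5 × 2.4335 = 531.72 rpm.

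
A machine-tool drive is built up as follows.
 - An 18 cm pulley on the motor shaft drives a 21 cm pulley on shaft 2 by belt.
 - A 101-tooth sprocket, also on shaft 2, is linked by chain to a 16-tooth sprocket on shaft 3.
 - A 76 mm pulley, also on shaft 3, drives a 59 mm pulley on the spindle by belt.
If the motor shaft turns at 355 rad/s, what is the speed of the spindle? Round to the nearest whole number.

belt 21/18 = 1.1667 → 355/1.1667 = 304.29 rad/s
chain 16/101 = 0.15842 → 304.29/0.15842 = 1920.8 rad/s
belt 59/76 = 0.77632 → 1920.8/0.77632 = 2474.3 rad/s

2474 rad/s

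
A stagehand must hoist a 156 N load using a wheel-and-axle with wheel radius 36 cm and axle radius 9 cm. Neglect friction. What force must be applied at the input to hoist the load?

Wheel-and-axle MA = R/r = 36/9 = 4.
Effort = load / MA = 156 / 4 = 39 N.

39 N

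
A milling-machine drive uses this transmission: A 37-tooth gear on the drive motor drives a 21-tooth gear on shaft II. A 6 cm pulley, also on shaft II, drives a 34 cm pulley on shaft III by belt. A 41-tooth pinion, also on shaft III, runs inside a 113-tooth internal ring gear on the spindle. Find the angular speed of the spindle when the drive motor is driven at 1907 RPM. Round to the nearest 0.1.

215.1 RPM

the drive motor → shaft II (gear mesh, 21/37): 1907 ÷ 0.56757 = 3360 RPM
shaft II → shaft III (belt, 34/6): 3360 ÷ 5.6667 = 592.93 RPM
shaft III → the spindle (internal gear, 113/41): 592.93 ÷ 2.7561 = 215.13 RPM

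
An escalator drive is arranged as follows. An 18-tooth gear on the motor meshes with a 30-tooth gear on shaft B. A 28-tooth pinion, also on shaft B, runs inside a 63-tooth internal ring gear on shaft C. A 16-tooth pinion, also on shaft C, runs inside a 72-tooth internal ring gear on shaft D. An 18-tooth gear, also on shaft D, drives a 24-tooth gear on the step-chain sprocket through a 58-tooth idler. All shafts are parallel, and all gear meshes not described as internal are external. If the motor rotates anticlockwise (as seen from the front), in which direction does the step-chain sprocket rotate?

the motor → shaft B: external mesh, 1 reversal → CW.
shaft B → shaft C: internal mesh, same direction → CW.
shaft C → shaft D: internal mesh, same direction → CW.
shaft D → the step-chain sprocket: driver → idler → driven is 2 external meshes, 2 reversals → CW.
3 reversals in total — an odd number — so the step-chain sprocket turns opposite to the motor.

clockwise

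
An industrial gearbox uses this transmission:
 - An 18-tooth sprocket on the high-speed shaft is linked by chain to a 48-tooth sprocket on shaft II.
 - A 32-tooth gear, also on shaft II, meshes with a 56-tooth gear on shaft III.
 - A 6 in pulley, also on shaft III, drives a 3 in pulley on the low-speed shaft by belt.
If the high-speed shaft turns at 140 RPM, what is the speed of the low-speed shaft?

60 RPM

chain 48/18 = 2.6667 → 140/2.6667 = 52.5 RPM
gear mesh 56/32 = 1.75 → 52.5/1.75 = 30 RPM
belt 3/6 = 0.5 → 30/0.5 = 60 RPM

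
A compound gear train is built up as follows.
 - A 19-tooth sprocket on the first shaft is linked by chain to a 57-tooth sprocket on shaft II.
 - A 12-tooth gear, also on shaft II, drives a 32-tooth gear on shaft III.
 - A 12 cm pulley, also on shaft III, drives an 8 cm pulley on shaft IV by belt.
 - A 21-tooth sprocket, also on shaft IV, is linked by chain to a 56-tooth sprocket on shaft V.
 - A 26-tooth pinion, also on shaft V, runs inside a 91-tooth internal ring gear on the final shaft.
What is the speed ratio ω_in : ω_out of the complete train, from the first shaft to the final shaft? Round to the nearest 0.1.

Each stage contributes driven/driver: chain 57/19 = 3, gear mesh 32/12 = 2.6667, belt 8/12 = 0.66667, chain 56/21 = 2.6667, internal gear 91/26 = 3.5.
Overall: 3 × 2.6667 × 0.66667 × 2.6667 × 3.5 = 49.778.

49.8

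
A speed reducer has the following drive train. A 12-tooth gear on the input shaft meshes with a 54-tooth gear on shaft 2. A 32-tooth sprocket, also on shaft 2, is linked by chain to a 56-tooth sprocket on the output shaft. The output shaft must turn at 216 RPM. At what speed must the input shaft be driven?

1701 RPM

Overall ratio R = 4.5 × 1.75 = 7.875.
Required input speed = output speed × R = 216 × 7.875 = 1701 RPM.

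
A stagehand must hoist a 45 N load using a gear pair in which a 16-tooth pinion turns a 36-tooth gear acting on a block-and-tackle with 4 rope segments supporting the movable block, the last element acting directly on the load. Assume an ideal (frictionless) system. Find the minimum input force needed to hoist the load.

5 N

Gear pair MA = 36/16 = 2.25.
Block-and-tackle MA = number of supporting rope parts = 4.
Combined ideal MA = 2.25 × 4 = 9.
Effort = load / MA = 45 / 9 = 5 N.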